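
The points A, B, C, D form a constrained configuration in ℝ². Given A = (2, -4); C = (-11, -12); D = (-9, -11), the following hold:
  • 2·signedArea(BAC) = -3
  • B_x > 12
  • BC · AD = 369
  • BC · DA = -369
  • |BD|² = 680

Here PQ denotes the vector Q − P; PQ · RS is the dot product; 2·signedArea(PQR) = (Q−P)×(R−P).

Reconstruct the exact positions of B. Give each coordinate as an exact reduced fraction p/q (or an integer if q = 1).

1. B_x = 13  [BC · DA = -369 ∩ 2·signedArea(BAC) = -3]
2. B_y = 3  [BC · DA = -369 ∩ 2·signedArea(BAC) = -3]
   → B = (13, 3)

B = (13, 3)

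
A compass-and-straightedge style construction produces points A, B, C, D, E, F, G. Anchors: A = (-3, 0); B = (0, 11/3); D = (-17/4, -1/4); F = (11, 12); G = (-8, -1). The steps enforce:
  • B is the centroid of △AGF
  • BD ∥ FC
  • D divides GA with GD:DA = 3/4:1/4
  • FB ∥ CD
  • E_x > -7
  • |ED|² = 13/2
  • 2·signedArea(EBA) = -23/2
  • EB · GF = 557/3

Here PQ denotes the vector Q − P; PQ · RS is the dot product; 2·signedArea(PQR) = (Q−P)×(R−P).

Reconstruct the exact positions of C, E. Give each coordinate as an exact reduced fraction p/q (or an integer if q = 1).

C = (27/4, 97/12)
E = (-27/4, -3/4)

1. C_x = 27/4  [FB ∥ CD ∩ BD ∥ FC]
2. C_y = 97/12  [FB ∥ CD ∩ BD ∥ FC]
   → C = (27/4, 97/12)
3. E_x = -27/4  [EB · GF = 557/3 ∩ 2·signedArea(EBA) = -23/2]
4. E_y = -3/4  [EB · GF = 557/3 ∩ 2·signedArea(EBA) = -23/2]
   → E = (-27/4, -3/4)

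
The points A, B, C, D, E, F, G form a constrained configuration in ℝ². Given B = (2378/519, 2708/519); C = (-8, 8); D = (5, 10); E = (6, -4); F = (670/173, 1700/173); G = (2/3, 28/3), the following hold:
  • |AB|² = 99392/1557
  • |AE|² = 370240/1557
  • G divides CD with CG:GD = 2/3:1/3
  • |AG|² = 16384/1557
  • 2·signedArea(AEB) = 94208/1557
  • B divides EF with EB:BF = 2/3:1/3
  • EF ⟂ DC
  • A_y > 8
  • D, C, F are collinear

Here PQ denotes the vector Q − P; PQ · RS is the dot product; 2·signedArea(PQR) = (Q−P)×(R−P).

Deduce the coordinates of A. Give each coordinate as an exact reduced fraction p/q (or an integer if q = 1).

A = (-1318/519, 4588/519)

1. A_x = -1318/519  [line -4784/519·x + -736/519·y + -16928/1557 = 0 ∩ |AB|² = 99392/1557]
2. A_y = 4588/519  [line -4784/519·x + -736/519·y + -16928/1557 = 0 ∩ |AB|² = 99392/1557]
   → A = (-1318/519, 4588/519)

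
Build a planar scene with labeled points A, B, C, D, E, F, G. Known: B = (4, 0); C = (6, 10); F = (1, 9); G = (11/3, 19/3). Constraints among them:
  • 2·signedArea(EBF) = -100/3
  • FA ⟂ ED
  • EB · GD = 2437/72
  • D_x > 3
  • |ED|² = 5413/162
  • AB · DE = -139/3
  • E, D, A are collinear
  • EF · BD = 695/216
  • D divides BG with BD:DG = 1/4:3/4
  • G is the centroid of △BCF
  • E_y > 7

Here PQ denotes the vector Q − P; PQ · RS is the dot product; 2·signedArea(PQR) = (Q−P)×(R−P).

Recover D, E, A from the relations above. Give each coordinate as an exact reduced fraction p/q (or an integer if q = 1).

A = (29653/5413, 42717/5413)
D = (47/12, 19/12)
E = (191/36, 259/36)

1. D_x = 47/12  [D divides BG with BD:DG = 1/4:3/4]
2. D_y = 19/12  [D divides BG with BD:DG = 1/4:3/4]
   → D = (47/12, 19/12)
3. E_x = 191/36  [2·signedArea(EBF) = -100/3 ∩ EB · GD = 2437/72]
4. E_y = 259/36  [2·signedArea(EBF) = -100/3 ∩ EB · GD = 2437/72]
   → E = (191/36, 259/36)
5. A_x = 29653/5413  [E, D, A are collinear ∩ FA ⟂ ED]
6. A_y = 42717/5413  [E, D, A are collinear ∩ FA ⟂ ED]
   → A = (29653/5413, 42717/5413)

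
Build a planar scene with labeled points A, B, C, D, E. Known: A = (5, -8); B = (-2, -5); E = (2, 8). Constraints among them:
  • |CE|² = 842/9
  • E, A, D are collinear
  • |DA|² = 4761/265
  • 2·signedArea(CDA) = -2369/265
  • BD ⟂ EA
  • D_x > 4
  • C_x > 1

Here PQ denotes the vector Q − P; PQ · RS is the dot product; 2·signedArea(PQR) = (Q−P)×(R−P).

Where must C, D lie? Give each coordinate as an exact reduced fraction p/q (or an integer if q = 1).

C = (5/3, -5/3)
D = (1118/265, -1016/265)

1. D_x = 1118/265  [E, A, D are collinear ∩ BD ⟂ EA]
2. D_y = -1016/265  [E, A, D are collinear ∩ BD ⟂ EA]
   → D = (1118/265, -1016/265)
3. C_x = 5/3  [line 1104/265·x + 207/265·y + -299/53 = 0 ∩ |CE|² = 842/9]
4. C_y = -5/3  [line 1104/265·x + 207/265·y + -299/53 = 0 ∩ |CE|² = 842/9]
   → C = (5/3, -5/3)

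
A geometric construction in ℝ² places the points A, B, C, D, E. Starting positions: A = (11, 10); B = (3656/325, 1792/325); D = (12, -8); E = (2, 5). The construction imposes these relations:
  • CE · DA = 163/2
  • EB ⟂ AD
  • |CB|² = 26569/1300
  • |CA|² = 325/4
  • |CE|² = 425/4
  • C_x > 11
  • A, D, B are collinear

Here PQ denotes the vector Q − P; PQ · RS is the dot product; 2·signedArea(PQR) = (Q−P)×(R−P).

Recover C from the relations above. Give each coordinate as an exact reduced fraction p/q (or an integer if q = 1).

C = (23/2, 1)

1. C_x = 23/2  [line 1·x + -18·y + 13/2 = 0 ∩ |CB|² = 26569/1300]
2. C_y = 1  [line 1·x + -18·y + 13/2 = 0 ∩ |CB|² = 26569/1300]
   → C = (23/2, 1)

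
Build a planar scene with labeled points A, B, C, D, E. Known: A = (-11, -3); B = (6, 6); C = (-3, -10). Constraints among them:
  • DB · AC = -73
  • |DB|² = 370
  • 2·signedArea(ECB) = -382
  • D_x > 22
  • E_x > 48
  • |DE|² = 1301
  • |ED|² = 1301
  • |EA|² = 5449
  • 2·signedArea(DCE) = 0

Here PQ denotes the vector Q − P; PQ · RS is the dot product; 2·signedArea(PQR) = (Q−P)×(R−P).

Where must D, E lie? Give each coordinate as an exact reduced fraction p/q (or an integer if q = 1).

1. D_x = 23  [line -8·x + 7·y + 79 = 0 ∩ |DB|² = 370]
2. D_y = 15  [line -8·x + 7·y + 79 = 0 ∩ |DB|² = 370]
   → D = (23, 15)
3. E_x = 49  [2·signedArea(DCE) = 0 ∩ 2·signedArea(ECB) = -382]
4. E_y = 40  [2·signedArea(DCE) = 0 ∩ 2·signedArea(ECB) = -382]
   → E = (49, 40)

D = (23, 15)
E = (49, 40)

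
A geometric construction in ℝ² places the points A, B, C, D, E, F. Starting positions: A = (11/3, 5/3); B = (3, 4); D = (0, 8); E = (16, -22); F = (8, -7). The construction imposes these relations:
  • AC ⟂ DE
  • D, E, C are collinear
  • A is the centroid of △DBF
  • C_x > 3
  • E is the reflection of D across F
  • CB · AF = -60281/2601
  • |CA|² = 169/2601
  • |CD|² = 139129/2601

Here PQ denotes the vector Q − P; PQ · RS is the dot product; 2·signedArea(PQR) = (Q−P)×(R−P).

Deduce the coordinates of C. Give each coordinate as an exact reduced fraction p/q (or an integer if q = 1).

C = (2984/867, 447/289)

1. C_x = 2984/867  [D, E, C are collinear ∩ AC ⟂ DE]
2. C_y = 447/289  [D, E, C are collinear ∩ AC ⟂ DE]
   → C = (2984/867, 447/289)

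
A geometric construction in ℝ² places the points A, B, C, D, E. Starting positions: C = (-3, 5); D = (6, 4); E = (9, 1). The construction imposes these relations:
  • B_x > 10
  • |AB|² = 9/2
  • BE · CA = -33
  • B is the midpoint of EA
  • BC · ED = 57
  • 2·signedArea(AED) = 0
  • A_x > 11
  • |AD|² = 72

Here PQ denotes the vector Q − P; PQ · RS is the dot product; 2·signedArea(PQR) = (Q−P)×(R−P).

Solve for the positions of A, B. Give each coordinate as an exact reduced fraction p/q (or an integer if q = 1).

1. A_x = 12  [line -3·x + -3·y + 30 = 0 ∩ |AD|² = 72]
2. A_y = -2  [line -3·x + -3·y + 30 = 0 ∩ |AD|² = 72]
   → A = (12, -2)
3. B_x = 21/2  [B is the midpoint of EA]
4. B_y = -1/2  [B is the midpoint of EA]
   → B = (21/2, -1/2)

A = (12, -2)
B = (21/2, -1/2)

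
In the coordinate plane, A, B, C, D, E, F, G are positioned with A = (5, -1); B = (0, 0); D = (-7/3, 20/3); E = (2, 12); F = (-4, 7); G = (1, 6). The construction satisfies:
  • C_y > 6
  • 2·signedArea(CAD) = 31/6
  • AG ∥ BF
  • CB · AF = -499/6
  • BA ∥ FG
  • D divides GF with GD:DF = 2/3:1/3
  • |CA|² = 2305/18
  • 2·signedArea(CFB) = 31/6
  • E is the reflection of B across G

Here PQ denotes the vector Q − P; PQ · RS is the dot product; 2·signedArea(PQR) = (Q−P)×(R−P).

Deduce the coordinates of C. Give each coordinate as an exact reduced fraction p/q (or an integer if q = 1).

C = (-19/6, 41/6)

1. C_x = -19/6  [CB · AF = -499/6 ∩ 2·signedArea(CFB) = 31/6]
2. C_y = 41/6  [CB · AF = -499/6 ∩ 2·signedArea(CFB) = 31/6]
   → C = (-19/6, 41/6)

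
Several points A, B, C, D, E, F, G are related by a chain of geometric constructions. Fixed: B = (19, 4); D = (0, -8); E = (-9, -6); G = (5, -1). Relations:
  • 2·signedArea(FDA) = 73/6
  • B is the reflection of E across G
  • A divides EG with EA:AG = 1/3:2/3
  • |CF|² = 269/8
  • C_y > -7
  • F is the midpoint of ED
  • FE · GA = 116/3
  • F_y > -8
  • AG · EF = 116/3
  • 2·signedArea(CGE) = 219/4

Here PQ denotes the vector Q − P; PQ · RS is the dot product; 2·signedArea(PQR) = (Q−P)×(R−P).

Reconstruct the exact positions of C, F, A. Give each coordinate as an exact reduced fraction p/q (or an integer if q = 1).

1. F_x = -9/2  [F is the midpoint of ED]
2. F_y = -7  [F is the midpoint of ED]
   → F = (-9/2, -7)
3. A_x = -13/3  [A divides EG with EA:AG = 1/3:2/3]
4. A_y = -13/3  [A divides EG with EA:AG = 1/3:2/3]
   → A = (-13/3, -13/3)
5. C_x = 5/4  [line 5·x + -14·y + -375/4 = 0 ∩ |CF|² = 269/8]
6. C_y = -25/4  [line 5·x + -14·y + -375/4 = 0 ∩ |CF|² = 269/8]
   → C = (5/4, -25/4)

A = (-13/3, -13/3)
C = (5/4, -25/4)
F = (-9/2, -7)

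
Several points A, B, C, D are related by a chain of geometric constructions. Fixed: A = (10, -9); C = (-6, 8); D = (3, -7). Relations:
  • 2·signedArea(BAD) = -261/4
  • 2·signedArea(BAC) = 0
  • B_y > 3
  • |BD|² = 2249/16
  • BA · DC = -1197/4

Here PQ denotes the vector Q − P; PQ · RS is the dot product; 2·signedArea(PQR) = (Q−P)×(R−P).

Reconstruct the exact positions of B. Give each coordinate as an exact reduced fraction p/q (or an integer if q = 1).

1. B_x = -2  [2·signedArea(BAC) = 0 ∩ 2·signedArea(BAD) = -261/4]
2. B_y = 15/4  [2·signedArea(BAC) = 0 ∩ 2·signedArea(BAD) = -261/4]
   → B = (-2, 15/4)

B = (-2, 15/4)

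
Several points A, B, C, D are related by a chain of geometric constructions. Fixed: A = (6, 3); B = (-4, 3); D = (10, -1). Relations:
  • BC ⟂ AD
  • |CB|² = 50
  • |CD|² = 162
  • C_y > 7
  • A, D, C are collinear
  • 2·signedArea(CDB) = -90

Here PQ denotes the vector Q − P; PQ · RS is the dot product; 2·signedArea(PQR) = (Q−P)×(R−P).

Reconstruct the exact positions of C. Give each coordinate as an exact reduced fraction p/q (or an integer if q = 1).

C = (1, 8)

1. C_x = 1  [A, D, C are collinear ∩ BC ⟂ AD]
2. C_y = 8  [A, D, C are collinear ∩ BC ⟂ AD]
   → C = (1, 8)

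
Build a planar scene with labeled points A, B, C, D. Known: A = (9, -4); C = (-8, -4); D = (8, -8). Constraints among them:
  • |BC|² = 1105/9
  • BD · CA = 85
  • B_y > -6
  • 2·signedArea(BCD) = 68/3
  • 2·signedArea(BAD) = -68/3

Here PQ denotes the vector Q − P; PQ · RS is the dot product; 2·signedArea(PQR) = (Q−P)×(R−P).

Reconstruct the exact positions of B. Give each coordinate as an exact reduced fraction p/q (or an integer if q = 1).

B = (3, -16/3)

1. B_x = 3  [2·signedArea(BAD) = -68/3 ∩ 2·signedArea(BCD) = 68/3]
2. B_y = -16/3  [2·signedArea(BAD) = -68/3 ∩ 2·signedArea(BCD) = 68/3]
   → B = (3, -16/3)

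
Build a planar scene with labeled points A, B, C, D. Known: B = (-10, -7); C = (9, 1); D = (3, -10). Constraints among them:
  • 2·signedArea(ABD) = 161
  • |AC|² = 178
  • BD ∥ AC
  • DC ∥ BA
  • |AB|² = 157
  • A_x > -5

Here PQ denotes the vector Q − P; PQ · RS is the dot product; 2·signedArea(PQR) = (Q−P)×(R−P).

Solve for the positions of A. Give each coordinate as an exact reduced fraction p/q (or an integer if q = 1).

A = (-4, 4)

1. A_x = -4  [BD ∥ AC ∩ DC ∥ BA]
2. A_y = 4  [BD ∥ AC ∩ DC ∥ BA]
   → A = (-4, 4)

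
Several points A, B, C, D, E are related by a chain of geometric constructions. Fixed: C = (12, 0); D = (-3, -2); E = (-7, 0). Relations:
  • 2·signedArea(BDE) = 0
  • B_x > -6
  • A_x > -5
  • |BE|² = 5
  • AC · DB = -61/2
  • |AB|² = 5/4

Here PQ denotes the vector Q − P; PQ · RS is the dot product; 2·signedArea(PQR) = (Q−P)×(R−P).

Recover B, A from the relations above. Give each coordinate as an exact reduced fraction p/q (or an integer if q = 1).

1. B_x = -5  [line -2·x + -4·y + -14 = 0 ∩ |BE|² = 5]
2. B_y = -1  [line -2·x + -4·y + -14 = 0 ∩ |BE|² = 5]
   → B = (-5, -1)
3. A_x = -4  [line 2·x + -1·y + 13/2 = 0 ∩ |AB|² = 5/4]
4. A_y = -3/2  [line 2·x + -1·y + 13/2 = 0 ∩ |AB|² = 5/4]
   → A = (-4, -3/2)

A = (-4, -3/2)
B = (-5, -1)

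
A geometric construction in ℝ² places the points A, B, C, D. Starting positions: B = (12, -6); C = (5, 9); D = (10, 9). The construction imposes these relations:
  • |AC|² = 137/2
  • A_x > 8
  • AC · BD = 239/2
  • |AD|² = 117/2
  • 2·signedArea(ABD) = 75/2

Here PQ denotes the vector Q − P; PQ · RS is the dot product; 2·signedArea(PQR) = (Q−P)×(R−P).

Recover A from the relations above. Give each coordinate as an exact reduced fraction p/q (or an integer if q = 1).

1. A_x = 17/2  [AC · BD = 239/2 ∩ 2·signedArea(ABD) = 75/2]
2. A_y = 3/2  [AC · BD = 239/2 ∩ 2·signedArea(ABD) = 75/2]
   → A = (17/2, 3/2)

A = (17/2, 3/2)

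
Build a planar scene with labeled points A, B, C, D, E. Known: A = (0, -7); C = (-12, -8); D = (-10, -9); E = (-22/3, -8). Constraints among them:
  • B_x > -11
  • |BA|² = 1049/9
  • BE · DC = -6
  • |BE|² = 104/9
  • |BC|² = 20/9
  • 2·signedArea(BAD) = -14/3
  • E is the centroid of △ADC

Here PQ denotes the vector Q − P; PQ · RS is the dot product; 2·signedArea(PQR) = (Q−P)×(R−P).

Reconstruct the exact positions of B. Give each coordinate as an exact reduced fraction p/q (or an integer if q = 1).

1. B_x = -32/3  [2·signedArea(BAD) = -14/3 ∩ BE · DC = -6]
2. B_y = -26/3  [2·signedArea(BAD) = -14/3 ∩ BE · DC = -6]
   → B = (-32/3, -26/3)

B = (-32/3, -26/3)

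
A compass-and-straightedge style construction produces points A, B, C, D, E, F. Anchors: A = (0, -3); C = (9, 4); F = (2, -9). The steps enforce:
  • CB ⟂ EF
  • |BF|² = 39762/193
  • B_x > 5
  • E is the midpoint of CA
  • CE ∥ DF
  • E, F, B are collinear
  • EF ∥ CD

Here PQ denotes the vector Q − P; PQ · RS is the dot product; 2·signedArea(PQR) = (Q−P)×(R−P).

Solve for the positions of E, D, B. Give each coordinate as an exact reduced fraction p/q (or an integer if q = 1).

B = (1091/193, 942/193)
D = (13/2, -11/2)
E = (9/2, 1/2)

1. E_x = 9/2  [E is the midpoint of CA]
2. E_y = 1/2  [E is the midpoint of CA]
   → E = (9/2, 1/2)
3. D_x = 13/2  [CE ∥ DF ∩ EF ∥ CD]
4. D_y = -11/2  [CE ∥ DF ∩ EF ∥ CD]
   → D = (13/2, -11/2)
5. B_x = 1091/193  [E, F, B are collinear ∩ CB ⟂ EF]
6. B_y = 942/193  [E, F, B are collinear ∩ CB ⟂ EF]
   → B = (1091/193, 942/193)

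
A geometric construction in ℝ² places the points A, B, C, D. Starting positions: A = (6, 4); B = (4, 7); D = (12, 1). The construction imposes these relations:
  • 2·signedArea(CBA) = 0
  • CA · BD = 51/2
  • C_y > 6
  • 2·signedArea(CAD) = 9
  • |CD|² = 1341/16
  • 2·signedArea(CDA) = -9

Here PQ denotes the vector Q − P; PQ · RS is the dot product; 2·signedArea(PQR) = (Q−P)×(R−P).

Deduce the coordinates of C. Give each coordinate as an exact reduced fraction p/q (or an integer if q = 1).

1. C_x = 9/2  [2·signedArea(CBA) = 0 ∩ CA · BD = 51/2]
2. C_y = 25/4  [2·signedArea(CBA) = 0 ∩ CA · BD = 51/2]
   → C = (9/2, 25/4)

C = (9/2, 25/4)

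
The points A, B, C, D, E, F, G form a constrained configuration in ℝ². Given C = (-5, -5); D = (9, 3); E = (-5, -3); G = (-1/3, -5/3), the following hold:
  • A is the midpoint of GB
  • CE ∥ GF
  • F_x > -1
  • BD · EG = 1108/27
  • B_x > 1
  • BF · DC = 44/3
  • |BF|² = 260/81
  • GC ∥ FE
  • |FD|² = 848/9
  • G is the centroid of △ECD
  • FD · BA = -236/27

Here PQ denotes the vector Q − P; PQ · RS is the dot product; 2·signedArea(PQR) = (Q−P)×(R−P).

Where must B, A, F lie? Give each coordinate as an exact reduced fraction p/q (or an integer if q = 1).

1. F_x = -1/3  [GC ∥ FE ∩ CE ∥ GF]
2. F_y = 1/3  [GC ∥ FE ∩ CE ∥ GF]
   → F = (-1/3, 1/3)
3. B_x = 11/9  [BD · EG = 1108/27 ∩ BF · DC = 44/3]
4. B_y = -5/9  [BD · EG = 1108/27 ∩ BF · DC = 44/3]
   → B = (11/9, -5/9)
5. A_x = 4/9  [A is the midpoint of GB]
6. A_y = -10/9  [A is the midpoint of GB]
   → A = (4/9, -10/9)

A = (4/9, -10/9)
B = (11/9, -5/9)
F = (-1/3, 1/3)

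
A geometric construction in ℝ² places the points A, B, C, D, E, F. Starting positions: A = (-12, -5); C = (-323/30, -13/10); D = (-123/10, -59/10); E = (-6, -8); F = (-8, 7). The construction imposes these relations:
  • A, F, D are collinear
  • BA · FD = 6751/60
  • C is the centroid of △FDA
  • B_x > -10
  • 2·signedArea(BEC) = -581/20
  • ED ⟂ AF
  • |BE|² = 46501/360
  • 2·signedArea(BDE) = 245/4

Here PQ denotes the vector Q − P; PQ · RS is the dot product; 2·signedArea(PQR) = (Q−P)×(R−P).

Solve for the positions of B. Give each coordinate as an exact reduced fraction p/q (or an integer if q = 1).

B = (-563/60, 57/20)

1. B_x = -563/60  [2·signedArea(BDE) = 245/4 ∩ 2·signedArea(BEC) = -581/20]
2. B_y = 57/20  [2·signedArea(BDE) = 245/4 ∩ 2·signedArea(BEC) = -581/20]
   → B = (-563/60, 57/20)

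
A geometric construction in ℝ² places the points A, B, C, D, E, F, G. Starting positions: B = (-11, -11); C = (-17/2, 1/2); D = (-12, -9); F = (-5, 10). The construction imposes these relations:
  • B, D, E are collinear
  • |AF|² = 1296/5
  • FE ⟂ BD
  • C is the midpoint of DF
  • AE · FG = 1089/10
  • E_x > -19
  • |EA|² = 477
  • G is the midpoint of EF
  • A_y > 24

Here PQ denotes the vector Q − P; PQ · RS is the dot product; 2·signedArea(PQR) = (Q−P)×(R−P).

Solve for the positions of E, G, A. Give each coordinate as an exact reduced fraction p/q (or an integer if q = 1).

A = (-61/5, 122/5)
E = (-91/5, 17/5)
G = (-58/5, 67/10)

1. E_x = -91/5  [B, D, E are collinear ∩ FE ⟂ BD]
2. E_y = 17/5  [B, D, E are collinear ∩ FE ⟂ BD]
   → E = (-91/5, 17/5)
3. G_x = -58/5  [G is the midpoint of EF]
4. G_y = 67/10  [G is the midpoint of EF]
   → G = (-58/5, 67/10)
5. A_x = -61/5  [line 33/5·x + 33/10·y + 0 = 0 ∩ |AF|² = 1296/5]
6. A_y = 122/5  [line 33/5·x + 33/10·y + 0 = 0 ∩ |AF|² = 1296/5]
   → A = (-61/5, 122/5)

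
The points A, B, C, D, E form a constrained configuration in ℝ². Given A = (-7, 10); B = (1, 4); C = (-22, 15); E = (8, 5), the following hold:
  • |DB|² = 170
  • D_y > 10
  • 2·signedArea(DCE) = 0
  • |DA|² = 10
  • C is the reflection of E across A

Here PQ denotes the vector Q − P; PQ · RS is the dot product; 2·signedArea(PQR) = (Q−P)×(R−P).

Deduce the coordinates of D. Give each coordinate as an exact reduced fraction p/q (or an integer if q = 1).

D = (-10, 11)

1. D_x = -10  [line 10·x + 30·y + -230 = 0 ∩ |DA|² = 10]
2. D_y = 11  [line 10·x + 30·y + -230 = 0 ∩ |DA|² = 10]
   → D = (-10, 11)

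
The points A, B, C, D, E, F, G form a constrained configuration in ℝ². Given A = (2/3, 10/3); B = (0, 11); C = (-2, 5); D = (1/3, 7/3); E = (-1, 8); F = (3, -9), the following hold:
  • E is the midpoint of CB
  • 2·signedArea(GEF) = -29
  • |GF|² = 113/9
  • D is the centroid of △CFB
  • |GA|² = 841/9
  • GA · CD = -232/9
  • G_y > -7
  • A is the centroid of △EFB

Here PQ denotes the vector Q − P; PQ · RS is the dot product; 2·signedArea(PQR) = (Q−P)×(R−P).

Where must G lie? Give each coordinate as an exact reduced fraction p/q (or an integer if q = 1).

1. G_x = 2/3  [GA · CD = -232/9 ∩ 2·signedArea(GEF) = -29]
2. G_y = -19/3  [GA · CD = -232/9 ∩ 2·signedArea(GEF) = -29]
   → G = (2/3, -19/3)

G = (2/3, -19/3)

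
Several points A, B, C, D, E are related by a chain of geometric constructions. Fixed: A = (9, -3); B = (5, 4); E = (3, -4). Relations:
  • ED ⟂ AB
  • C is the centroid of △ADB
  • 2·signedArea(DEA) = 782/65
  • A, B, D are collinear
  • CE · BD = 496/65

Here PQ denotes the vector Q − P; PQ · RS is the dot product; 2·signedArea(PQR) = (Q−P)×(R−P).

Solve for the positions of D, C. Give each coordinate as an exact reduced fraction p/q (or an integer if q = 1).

C = (1427/195, -11/195)
D = (517/65, -76/65)

1. D_x = 517/65  [A, B, D are collinear ∩ ED ⟂ AB]
2. D_y = -76/65  [A, B, D are collinear ∩ ED ⟂ AB]
   → D = (517/65, -76/65)
3. C_x = 1427/195  [C is the centroid of △ADB]
4. C_y = -11/195  [C is the centroid of △ADB]
   → C = (1427/195, -11/195)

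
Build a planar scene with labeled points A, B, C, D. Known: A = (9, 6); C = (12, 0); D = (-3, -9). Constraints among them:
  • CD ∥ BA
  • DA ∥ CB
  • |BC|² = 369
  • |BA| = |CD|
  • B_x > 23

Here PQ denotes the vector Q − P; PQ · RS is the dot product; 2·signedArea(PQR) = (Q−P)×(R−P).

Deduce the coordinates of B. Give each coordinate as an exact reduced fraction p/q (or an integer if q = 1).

B = (24, 15)

1. B_x = 24  [CD ∥ BA ∩ DA ∥ CB]
2. B_y = 15  [CD ∥ BA ∩ DA ∥ CB]
   → B = (24, 15)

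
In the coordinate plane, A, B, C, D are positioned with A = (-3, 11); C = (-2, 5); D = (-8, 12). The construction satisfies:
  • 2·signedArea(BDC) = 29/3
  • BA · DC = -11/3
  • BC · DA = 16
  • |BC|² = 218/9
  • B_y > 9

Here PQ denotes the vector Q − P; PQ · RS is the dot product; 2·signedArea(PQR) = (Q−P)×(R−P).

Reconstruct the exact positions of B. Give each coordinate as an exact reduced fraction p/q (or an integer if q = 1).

B = (-13/3, 28/3)

1. B_x = -13/3  [BC · DA = 16 ∩ BA · DC = -11/3]
2. B_y = 28/3  [BC · DA = 16 ∩ BA · DC = -11/3]
   → B = (-13/3, 28/3)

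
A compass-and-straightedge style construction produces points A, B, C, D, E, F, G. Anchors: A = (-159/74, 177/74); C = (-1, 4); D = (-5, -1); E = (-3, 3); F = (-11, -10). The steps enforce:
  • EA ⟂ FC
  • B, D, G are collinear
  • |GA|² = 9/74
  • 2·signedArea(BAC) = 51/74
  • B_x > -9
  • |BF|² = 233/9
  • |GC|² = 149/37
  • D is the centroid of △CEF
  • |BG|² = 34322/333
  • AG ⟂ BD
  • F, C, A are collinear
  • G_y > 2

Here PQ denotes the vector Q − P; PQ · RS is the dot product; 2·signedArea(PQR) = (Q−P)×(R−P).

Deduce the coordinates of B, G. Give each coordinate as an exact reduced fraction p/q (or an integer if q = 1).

1. B_x = -25/3  [line -119/74·x + 85/74·y + -255/37 = 0 ∩ |BF|² = 233/9]
2. B_y = -17/3  [line -119/74·x + 85/74·y + -255/37 = 0 ∩ |BF|² = 233/9]
   → B = (-25/3, -17/3)
3. G_x = -90/37  [B, D, G are collinear ∩ AG ⟂ BD]
4. G_y = 96/37  [B, D, G are collinear ∩ AG ⟂ BD]
   → G = (-90/37, 96/37)

B = (-25/3, -17/3)
G = (-90/37, 96/37)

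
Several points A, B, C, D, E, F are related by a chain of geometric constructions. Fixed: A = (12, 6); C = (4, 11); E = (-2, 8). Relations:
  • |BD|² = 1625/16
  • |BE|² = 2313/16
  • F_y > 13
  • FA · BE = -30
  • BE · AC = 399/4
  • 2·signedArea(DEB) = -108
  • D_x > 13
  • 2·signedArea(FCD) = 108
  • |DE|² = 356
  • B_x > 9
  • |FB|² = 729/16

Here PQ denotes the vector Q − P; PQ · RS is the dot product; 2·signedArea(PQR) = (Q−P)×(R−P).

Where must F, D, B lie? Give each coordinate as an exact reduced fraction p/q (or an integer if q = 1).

B = (10, 29/4)
D = (14, -2)
F = (10, 14)

1. B_x = 10  [line 8·x + -5·y + -175/4 = 0 ∩ |BE|² = 2313/16]
2. B_y = 29/4  [line 8·x + -5·y + -175/4 = 0 ∩ |BE|² = 2313/16]
   → B = (10, 29/4)
3. F_x = 10  [line 12·x + -3/4·y + -219/2 = 0 ∩ |FB|² = 729/16]
4. F_y = 14  [line 12·x + -3/4·y + -219/2 = 0 ∩ |FB|² = 729/16]
   → F = (10, 14)
5. D_x = 14  [2·signedArea(DEB) = -108 ∩ 2·signedArea(FCD) = 108]
6. D_y = -2  [2·signedArea(DEB) = -108 ∩ 2·signedArea(FCD) = 108]
   → D = (14, -2)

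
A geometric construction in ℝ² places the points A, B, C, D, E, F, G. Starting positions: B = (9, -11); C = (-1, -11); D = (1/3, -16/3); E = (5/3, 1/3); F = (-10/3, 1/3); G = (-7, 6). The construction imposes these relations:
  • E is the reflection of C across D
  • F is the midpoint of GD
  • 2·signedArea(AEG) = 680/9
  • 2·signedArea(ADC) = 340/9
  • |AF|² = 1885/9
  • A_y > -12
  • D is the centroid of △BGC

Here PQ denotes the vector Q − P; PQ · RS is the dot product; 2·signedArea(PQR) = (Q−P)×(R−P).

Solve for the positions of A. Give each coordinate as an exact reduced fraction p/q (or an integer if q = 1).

A = (17/3, -11)

1. A_x = 17/3  [2·signedArea(ADC) = 340/9 ∩ 2·signedArea(AEG) = 680/9]
2. A_y = -11  [2·signedArea(ADC) = 340/9 ∩ 2·signedArea(AEG) = 680/9]
   → A = (17/3, -11)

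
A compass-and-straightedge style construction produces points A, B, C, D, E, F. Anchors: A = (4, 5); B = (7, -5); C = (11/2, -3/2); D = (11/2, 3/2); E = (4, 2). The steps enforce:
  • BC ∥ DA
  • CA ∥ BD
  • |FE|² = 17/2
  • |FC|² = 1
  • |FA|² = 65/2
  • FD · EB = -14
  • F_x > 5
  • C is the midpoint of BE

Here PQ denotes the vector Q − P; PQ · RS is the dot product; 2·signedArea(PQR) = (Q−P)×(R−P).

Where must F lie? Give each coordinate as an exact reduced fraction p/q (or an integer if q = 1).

1. F_x = 11/2  [line -3·x + 7·y + 20 = 0 ∩ |FE|² = 17/2]
2. F_y = -1/2  [line -3·x + 7·y + 20 = 0 ∩ |FE|² = 17/2]
   → F = (11/2, -1/2)

F = (11/2, -1/2)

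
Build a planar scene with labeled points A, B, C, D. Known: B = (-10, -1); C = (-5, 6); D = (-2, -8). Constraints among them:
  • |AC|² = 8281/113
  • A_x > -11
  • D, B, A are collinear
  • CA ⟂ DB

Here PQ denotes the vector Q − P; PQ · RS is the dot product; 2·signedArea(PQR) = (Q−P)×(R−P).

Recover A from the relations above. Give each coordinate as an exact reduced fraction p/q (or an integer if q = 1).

1. A_x = -1202/113  [D, B, A are collinear ∩ CA ⟂ DB]
2. A_y = -50/113  [D, B, A are collinear ∩ CA ⟂ DB]
   → A = (-1202/113, -50/113)

A = (-1202/113, -50/113)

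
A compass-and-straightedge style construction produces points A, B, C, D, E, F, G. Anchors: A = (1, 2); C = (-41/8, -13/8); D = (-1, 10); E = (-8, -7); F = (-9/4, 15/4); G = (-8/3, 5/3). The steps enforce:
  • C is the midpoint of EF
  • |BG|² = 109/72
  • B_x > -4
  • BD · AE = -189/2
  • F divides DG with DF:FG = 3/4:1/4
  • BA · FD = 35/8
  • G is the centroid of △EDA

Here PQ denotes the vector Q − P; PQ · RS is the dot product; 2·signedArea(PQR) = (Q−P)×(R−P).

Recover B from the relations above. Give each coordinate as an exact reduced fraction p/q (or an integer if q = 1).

1. B_x = -15/4  [BD · AE = -189/2 ∩ BA · FD = 35/8]
2. B_y = 9/4  [BD · AE = -189/2 ∩ BA · FD = 35/8]
   → B = (-15/4, 9/4)

B = (-15/4, 9/4)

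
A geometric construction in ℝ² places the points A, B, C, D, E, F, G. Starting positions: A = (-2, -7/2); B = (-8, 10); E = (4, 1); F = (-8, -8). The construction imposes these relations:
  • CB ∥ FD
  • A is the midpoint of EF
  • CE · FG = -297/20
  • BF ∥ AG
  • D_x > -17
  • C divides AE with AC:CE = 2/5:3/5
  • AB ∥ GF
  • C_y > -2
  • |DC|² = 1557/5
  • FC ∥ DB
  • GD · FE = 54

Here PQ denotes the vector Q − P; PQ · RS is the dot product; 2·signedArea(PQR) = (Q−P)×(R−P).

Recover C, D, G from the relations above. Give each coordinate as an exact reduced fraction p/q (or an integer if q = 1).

1. C_x = 2/5  [C divides AE with AC:CE = 2/5:3/5]
2. C_y = -17/10  [C divides AE with AC:CE = 2/5:3/5]
   → C = (2/5, -17/10)
3. D_x = -82/5  [FC ∥ DB ∩ CB ∥ FD]
4. D_y = 37/10  [FC ∥ DB ∩ CB ∥ FD]
   → D = (-82/5, 37/10)
5. G_x = -2  [AB ∥ GF ∩ BF ∥ AG]
6. G_y = -43/2  [AB ∥ GF ∩ BF ∥ AG]
   → G = (-2, -43/2)

C = (2/5, -17/10)
D = (-82/5, 37/10)
G = (-2, -43/2)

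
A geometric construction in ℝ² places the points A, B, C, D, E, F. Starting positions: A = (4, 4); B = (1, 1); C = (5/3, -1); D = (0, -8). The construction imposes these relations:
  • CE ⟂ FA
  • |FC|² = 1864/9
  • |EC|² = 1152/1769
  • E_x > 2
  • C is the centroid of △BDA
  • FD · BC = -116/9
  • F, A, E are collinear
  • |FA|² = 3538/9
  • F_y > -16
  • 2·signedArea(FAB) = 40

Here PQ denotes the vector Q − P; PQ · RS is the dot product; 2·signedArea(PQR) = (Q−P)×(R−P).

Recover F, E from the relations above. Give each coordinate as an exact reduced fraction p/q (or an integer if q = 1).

1. F_x = -5/3  [2·signedArea(FAB) = 40 ∩ FD · BC = -116/9]
2. F_y = -15  [2·signedArea(FAB) = 40 ∩ FD · BC = -116/9]
   → F = (-5/3, -15)
3. E_x = 12949/5307  [F, A, E are collinear ∩ CE ⟂ FA]
4. E_y = -2177/1769  [F, A, E are collinear ∩ CE ⟂ FA]
   → E = (12949/5307, -2177/1769)

E = (12949/5307, -2177/1769)
F = (-5/3, -15)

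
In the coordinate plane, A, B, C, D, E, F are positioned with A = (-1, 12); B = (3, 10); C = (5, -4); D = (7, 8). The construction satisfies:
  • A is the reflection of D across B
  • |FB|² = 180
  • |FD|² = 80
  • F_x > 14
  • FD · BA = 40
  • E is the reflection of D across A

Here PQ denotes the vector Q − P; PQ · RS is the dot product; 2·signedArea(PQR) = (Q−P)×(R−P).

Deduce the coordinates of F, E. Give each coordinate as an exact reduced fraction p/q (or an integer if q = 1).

1. F_x = 15  [line 4·x + -2·y + -52 = 0 ∩ |FD|² = 80]
2. F_y = 4  [line 4·x + -2·y + -52 = 0 ∩ |FD|² = 80]
   → F = (15, 4)
3. E_x = -9  [E is the reflection of D across A]
4. E_y = 16  [E is the reflection of D across A]
   → E = (-9, 16)

E = (-9, 16)
F = (15, 4)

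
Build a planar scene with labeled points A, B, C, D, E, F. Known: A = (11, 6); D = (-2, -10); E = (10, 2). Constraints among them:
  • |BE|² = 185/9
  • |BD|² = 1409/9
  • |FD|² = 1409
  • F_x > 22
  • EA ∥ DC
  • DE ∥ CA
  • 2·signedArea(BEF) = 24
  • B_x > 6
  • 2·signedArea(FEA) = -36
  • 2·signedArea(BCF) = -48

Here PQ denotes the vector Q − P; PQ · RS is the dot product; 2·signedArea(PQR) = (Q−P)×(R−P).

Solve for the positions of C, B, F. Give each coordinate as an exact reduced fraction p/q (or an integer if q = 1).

1. C_x = -1  [DE ∥ CA ∩ EA ∥ DC]
2. C_y = -6  [DE ∥ CA ∩ EA ∥ DC]
   → C = (-1, -6)
3. F_x = 23  [line -4·x + 1·y + 74 = 0 ∩ |FD|² = 1409]
4. F_y = 18  [line -4·x + 1·y + 74 = 0 ∩ |FD|² = 1409]
   → F = (23, 18)
5. B_x = 19/3  [2·signedArea(BEF) = 24 ∩ 2·signedArea(BCF) = -48]
6. B_y = -2/3  [2·signedArea(BEF) = 24 ∩ 2·signedArea(BCF) = -48]
   → B = (19/3, -2/3)

B = (19/3, -2/3)
C = (-1, -6)
F = (23, 18)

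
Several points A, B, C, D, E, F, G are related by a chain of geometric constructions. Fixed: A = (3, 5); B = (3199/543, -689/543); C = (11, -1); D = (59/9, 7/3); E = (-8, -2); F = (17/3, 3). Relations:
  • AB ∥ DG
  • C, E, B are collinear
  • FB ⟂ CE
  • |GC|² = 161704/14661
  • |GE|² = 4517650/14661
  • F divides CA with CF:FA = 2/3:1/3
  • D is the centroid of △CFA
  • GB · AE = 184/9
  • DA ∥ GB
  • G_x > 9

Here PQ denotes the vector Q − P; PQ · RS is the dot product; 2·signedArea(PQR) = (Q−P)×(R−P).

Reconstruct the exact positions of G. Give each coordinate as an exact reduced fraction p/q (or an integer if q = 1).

1. G_x = 15389/1629  [DA ∥ GB ∩ AB ∥ DG]
2. G_y = -2137/543  [DA ∥ GB ∩ AB ∥ DG]
   → G = (15389/1629, -2137/543)

G = (15389/1629, -2137/543)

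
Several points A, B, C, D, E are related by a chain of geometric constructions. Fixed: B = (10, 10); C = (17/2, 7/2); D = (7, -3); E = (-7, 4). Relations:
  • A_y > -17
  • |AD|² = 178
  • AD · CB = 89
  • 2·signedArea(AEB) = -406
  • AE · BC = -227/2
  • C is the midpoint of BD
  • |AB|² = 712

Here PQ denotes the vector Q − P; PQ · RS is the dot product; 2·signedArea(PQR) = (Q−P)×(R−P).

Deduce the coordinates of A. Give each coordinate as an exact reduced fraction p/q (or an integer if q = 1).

A = (4, -16)

1. A_x = 4  [2·signedArea(AEB) = -406 ∩ AE · BC = -227/2]
2. A_y = -16  [2·signedArea(AEB) = -406 ∩ AE · BC = -227/2]
   → A = (4, -16)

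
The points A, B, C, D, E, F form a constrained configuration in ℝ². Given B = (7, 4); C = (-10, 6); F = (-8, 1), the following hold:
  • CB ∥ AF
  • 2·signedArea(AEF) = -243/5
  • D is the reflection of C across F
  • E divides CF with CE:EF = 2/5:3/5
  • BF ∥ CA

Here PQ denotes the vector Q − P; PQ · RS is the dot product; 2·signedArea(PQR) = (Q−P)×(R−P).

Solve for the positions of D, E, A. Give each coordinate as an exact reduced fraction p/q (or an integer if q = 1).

1. D_x = -6  [D is the reflection of C across F]
2. D_y = -4  [D is the reflection of C across F]
   → D = (-6, -4)
3. E_x = -46/5  [E divides CF with CE:EF = 2/5:3/5]
4. E_y = 4  [E divides CF with CE:EF = 2/5:3/5]
   → E = (-46/5, 4)
5. A_x = -25  [CB ∥ AF ∩ BF ∥ CA]
6. A_y = 3  [CB ∥ AF ∩ BF ∥ CA]
   → A = (-25, 3)

A = (-25, 3)
D = (-6, -4)
E = (-46/5, 4)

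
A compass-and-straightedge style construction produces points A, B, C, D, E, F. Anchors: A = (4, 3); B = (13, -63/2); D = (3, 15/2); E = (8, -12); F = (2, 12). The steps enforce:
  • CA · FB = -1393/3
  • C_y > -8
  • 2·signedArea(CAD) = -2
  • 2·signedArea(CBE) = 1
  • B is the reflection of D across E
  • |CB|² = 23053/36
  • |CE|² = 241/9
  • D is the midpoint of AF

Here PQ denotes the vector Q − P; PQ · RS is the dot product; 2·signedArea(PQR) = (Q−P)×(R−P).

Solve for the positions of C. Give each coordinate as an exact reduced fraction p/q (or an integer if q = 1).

C = (20/3, -7)

1. C_x = 20/3  [2·signedArea(CAD) = -2 ∩ CA · FB = -1393/3]
2. C_y = -7  [2·signedArea(CAD) = -2 ∩ CA · FB = -1393/3]
   → C = (20/3, -7)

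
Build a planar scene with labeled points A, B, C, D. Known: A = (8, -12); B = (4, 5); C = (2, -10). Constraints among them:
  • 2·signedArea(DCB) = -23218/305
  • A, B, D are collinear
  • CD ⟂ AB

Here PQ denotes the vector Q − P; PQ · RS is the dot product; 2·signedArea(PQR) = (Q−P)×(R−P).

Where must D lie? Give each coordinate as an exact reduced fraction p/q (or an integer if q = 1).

1. D_x = 2208/305  [A, B, D are collinear ∩ CD ⟂ AB]
2. D_y = -2674/305  [A, B, D are collinear ∩ CD ⟂ AB]
   → D = (2208/305, -2674/305)

D = (2208/305, -2674/305)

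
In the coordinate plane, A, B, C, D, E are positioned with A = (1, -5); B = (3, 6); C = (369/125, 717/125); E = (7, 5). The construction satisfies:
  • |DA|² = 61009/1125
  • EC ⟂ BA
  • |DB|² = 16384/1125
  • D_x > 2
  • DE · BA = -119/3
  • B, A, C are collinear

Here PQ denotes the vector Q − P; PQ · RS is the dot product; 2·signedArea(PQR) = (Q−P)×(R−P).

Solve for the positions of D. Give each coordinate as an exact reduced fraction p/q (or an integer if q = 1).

1. D_x = 869/375  [line 2·x + 11·y + -88/3 = 0 ∩ |DB|² = 16384/1125]
2. D_y = 842/375  [line 2·x + 11·y + -88/3 = 0 ∩ |DB|² = 16384/1125]
   → D = (869/375, 842/375)

D = (869/375, 842/375)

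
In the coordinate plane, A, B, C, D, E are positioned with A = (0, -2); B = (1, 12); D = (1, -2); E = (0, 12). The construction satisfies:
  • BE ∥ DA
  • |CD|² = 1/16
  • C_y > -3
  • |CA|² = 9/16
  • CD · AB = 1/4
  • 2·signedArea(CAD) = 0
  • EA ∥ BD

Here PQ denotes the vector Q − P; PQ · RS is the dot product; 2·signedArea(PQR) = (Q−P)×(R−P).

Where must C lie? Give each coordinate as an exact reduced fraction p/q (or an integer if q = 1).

C = (3/4, -2)

1. C_x = 3/4  [2·signedArea(CAD) = 0 ∩ CD · AB = 1/4]
2. C_y = -2  [2·signedArea(CAD) = 0 ∩ CD · AB = 1/4]
   → C = (3/4, -2)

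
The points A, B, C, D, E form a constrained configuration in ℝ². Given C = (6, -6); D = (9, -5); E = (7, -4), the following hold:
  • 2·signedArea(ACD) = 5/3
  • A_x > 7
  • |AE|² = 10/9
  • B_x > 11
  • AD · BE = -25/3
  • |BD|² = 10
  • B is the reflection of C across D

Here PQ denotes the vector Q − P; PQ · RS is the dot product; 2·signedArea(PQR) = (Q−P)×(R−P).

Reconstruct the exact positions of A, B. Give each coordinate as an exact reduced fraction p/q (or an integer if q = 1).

1. A_x = 22/3  [line -1·x + 3·y + 67/3 = 0 ∩ |AE|² = 10/9]
2. A_y = -5  [line -1·x + 3·y + 67/3 = 0 ∩ |AE|² = 10/9]
   → A = (22/3, -5)
3. B_x = 12  [B is the reflection of C across D]
4. B_y = -4  [B is the reflection of C across D]
   → B = (12, -4)

A = (22/3, -5)
B = (12, -4)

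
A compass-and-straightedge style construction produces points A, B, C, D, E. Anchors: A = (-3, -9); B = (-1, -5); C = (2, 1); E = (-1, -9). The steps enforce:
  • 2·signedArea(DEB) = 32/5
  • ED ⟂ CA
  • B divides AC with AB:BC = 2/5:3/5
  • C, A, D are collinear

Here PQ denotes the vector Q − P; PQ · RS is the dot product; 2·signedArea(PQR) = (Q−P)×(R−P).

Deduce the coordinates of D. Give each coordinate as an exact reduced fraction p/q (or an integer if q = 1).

D = (-13/5, -41/5)

1. D_x = -13/5  [C, A, D are collinear ∩ ED ⟂ CA]
2. D_y = -41/5  [C, A, D are collinear ∩ ED ⟂ CA]
   → D = (-13/5, -41/5)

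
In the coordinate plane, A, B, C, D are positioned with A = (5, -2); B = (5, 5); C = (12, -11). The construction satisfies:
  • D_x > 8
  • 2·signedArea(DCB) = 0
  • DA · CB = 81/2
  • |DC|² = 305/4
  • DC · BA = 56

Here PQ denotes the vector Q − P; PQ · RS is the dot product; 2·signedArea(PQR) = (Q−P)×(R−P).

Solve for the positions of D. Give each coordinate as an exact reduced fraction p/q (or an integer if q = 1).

D = (17/2, -3)

1. D_x = 17/2  [2·signedArea(DCB) = 0 ∩ DC · BA = 56]
2. D_y = -3  [2·signedArea(DCB) = 0 ∩ DC · BA = 56]
   → D = (17/2, -3)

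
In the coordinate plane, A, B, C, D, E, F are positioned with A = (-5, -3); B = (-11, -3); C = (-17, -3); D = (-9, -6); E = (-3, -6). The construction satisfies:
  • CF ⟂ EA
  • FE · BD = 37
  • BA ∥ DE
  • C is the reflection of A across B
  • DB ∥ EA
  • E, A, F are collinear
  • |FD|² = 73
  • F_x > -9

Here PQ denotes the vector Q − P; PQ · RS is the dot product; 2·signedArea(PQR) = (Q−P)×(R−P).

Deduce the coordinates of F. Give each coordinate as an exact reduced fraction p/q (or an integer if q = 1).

1. F_x = -113/13  [E, A, F are collinear ∩ CF ⟂ EA]
2. F_y = 33/13  [E, A, F are collinear ∩ CF ⟂ EA]
   → F = (-113/13, 33/13)

F = (-113/13, 33/13)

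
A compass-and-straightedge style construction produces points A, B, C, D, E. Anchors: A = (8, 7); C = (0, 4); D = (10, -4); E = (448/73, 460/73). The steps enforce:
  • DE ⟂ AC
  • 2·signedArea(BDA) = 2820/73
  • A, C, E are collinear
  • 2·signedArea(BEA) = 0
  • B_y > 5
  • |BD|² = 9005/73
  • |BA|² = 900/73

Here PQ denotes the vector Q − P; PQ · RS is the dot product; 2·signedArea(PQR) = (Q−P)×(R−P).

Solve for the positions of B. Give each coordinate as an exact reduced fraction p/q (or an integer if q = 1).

B = (344/73, 421/73)

1. B_x = 344/73  [2·signedArea(BEA) = 0 ∩ 2·signedArea(BDA) = 2820/73]
2. B_y = 421/73  [2·signedArea(BEA) = 0 ∩ 2·signedArea(BDA) = 2820/73]
   → B = (344/73, 421/73)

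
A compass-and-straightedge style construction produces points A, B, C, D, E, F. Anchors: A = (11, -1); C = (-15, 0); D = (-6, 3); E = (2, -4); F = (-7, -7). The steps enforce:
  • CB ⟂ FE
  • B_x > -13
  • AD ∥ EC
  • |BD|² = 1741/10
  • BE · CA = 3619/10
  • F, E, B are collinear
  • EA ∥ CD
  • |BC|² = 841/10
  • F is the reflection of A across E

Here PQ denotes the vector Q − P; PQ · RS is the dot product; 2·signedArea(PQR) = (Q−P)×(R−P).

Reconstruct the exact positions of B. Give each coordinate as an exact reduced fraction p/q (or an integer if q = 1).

B = (-121/10, -87/10)

1. B_x = -121/10  [F, E, B are collinear ∩ CB ⟂ FE]
2. B_y = -87/10  [F, E, B are collinear ∩ CB ⟂ FE]
   → B = (-121/10, -87/10)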